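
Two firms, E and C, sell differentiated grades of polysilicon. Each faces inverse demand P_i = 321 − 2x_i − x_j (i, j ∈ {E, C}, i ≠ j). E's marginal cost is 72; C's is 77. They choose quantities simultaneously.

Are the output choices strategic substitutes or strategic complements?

Firm E's profit: π = x_E(321 − 2x_E − x_C) − 72x_E.
∂π/∂x_E = 249 − 4x_E − x_C = 0 ⇒ x_E = 62.25 − 0.25x_C.
The best-response slope dx_E/dx_C = −0.25 < 0: the reaction function is downward-sloping, so the choices are strategic substitutes.

strategic substitutes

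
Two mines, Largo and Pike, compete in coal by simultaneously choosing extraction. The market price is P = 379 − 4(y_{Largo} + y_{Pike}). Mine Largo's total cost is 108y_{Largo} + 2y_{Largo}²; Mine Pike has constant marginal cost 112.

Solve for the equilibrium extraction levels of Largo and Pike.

Mine Largo's profit: π = y_{Largo}(379 − 4(y_{Largo} + y_{Pike})) − 108y_{Largo} − 2y_{Largo}².
∂π/∂y_{Largo} = 271 − 12y_{Largo} − 4y_{Pike} = 0, so y_{Largo} = 271/12 − (1/3)y_{Pike}.
For Pike: ∂π/∂y_{Pike} = 267 − 8y_{Pike} − 4y_{Largo} = 0 ⇒ y_{Pike} = 33.375 − 0.5y_{Largo}.
Plugging y_{Pike} into Largo's best response: y_{Largo} = 271/12 − (1/3)(33.375 − 0.5y_{Largo}) ⇒ (5/6)y_{Largo} = 275/24, so y_{Largo} = 13.75.
Then y_{Pike} = 33.375 − 0.5·13.75 = 26.5.

13.75, 26.5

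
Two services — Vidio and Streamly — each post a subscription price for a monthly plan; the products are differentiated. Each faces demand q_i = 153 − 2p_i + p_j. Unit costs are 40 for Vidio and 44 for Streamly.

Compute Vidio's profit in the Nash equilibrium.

2918.48

Vidio's profit: π = (p_{Vidio} − 40)(153 − 2p_{Vidio} + p_{Streamly}).
∂π/∂p_{Vidio} = 233 − 4p_{Vidio} + p_{Streamly} = 0 ⇒ p_{Vidio} = 58.25 + 0.25p_{Streamly}.
Similarly p_{Streamly} = 60.25 + 0.25p_{Vidio}.
Substituting the second reaction function into the first: p_{Vidio} = 58.25 + 0.25(60.25 + 0.25p_{Vidio}), which gives 0.9375p_{Vidio} = 73.3125 ⇒ p_{Vidio} = 78.2.
Then p_{Streamly} = 60.25 + 0.25·78.2 = 79.8.
q_{Vidio} = 153 − 2·78.2 + 79.8 = 76.4.
Profit = (78.2 − 40)·76.4 = 2918.48.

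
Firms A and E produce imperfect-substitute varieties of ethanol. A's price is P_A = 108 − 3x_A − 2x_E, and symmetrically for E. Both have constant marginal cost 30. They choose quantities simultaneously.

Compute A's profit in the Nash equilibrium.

Firm A's profit: π = x_A(108 − 3x_A − 2x_E) − 30x_A.
∂π/∂x_A = 78 − 6x_A − 2x_E = 0 ⇒ x_A = 13 − (1/3)x_E.
The game is symmetric, so in equilibrium x_E = x_A: the reaction function gives (4/3)x_A = 13, hence x_A = 9.75.
P_A = 108 − 3·9.75 − 2·9.75 = 59.25.
Profit = (59.25 − 30)·9.75 = 285.1875.

285.1875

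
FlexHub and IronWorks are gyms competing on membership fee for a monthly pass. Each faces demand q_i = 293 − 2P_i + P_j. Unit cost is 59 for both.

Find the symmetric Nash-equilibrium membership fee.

FlexHub's profit: π = (P_{FlexHub} − 59)(293 − 2P_{FlexHub} + P_{IronWorks}).
∂π/∂P_{FlexHub} = 411 − 4P_{FlexHub} + P_{IronWorks} = 0 ⇒ P_{FlexHub} = 102.75 + 0.25P_{IronWorks}.
The game is symmetric, so in equilibrium P_{IronWorks} = P_{FlexHub}: the reaction function gives 0.75P_{FlexHub} = 102.75, hence P_{FlexHub} = 137.

137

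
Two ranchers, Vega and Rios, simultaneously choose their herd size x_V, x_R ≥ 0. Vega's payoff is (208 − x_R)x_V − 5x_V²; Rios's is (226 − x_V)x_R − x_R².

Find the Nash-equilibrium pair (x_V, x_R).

10, 108

Expanding Vega's payoff: 208x_V − x_Rx_V − 5x_V².
∂π/∂x_V = 208 − x_R − 10x_V = 0, so x_V = 20.8 − 0.1x_R.
Likewise for Rios: x_R = 113 − 0.5x_V.
Plugging x_R into Vega's best response: x_V = 20.8 − 0.1(113 − 0.5x_V) ⇒ 0.95x_V = 9.5, so x_V = 10.
Then x_R = 113 − 0.5·10 = 108.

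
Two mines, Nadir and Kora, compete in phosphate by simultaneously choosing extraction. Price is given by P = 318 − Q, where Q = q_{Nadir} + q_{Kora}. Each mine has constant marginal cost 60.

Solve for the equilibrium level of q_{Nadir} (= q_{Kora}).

Mine Nadir's profit: π = q_{Nadir}(318 − (q_{Nadir} + q_{Kora})) − 60q_{Nadir}.
∂π/∂q_{Nadir} = 258 − 2q_{Nadir} − q_{Kora} = 0, so q_{Nadir} = 129 − 0.5q_{Kora}.
The game is symmetric, so in equilibrium q_{Kora} = q_{Nadir}: the reaction function gives 1.5q_{Nadir} = 129, hence q_{Nadir} = 86.

86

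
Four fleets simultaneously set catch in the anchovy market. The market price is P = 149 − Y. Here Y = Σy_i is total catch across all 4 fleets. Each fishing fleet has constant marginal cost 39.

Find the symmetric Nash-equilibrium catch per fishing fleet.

A representative fishing fleet's profit is π_i = y_i(149 − Y) − 39y_i, with Y = y_i + Σ_{j≠i} y_j.
First-order condition: 110 − 2y_i − Σ_{j≠i} y_j = 0.
With identical fishing fleets, set every y_j = y: then 110 − 2y − 3y = 0, i.e. y = 110/5 = 22.

22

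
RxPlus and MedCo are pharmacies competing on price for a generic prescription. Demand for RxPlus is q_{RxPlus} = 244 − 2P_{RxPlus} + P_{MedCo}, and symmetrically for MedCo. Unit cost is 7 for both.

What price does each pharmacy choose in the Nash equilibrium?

RxPlus's profit: π = (P_{RxPlus} − 7)(244 − 2P_{RxPlus} + P_{MedCo}).
∂π/∂P_{RxPlus} = 258 − 4P_{RxPlus} + P_{MedCo} = 0 ⇒ P_{RxPlus} = 64.5 + 0.25P_{MedCo}.
By symmetry P_{MedCo} = P_{RxPlus}; substituting into the reaction function, 0.75P_{RxPlus} = 64.5 and P_{RxPlus} = 86.

86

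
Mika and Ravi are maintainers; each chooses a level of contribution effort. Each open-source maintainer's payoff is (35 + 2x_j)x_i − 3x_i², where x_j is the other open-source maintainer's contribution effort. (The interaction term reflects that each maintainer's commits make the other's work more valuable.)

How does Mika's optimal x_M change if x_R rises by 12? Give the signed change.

Mika's payoff is (35 + 2x_R)x_M − 3x_M².
∂π/∂x_M = 35 + 2x_R − 6x_M = 0, so x_M = 35/6 + (1/3)x_R.
The reaction-function slope is 1/3, so a 12-unit rise in x_R moves x_M by 1/3 × 12 = 4. Mika's best response rises — the actions are strategic complements.

4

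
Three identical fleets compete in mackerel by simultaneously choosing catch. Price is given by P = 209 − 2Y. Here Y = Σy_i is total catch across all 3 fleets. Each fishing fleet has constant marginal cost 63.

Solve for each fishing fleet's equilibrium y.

A representative fishing fleet's profit is π_i = y_i(209 − 2Y) − 63y_i, with Y = y_i + Σ_{j≠i} y_j.
First-order condition: 146 − 4y_i − 2Σ_{j≠i} y_j = 0.
In a symmetric equilibrium every fishing fleet chooses the same y, so Σ_{j≠i} y_j = 2y. The condition becomes 146 − 8y = 0, giving y = 146/8 = 18.25.

18.25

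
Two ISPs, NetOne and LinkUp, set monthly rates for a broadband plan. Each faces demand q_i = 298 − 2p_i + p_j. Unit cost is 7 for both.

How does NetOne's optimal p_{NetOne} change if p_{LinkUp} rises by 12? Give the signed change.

NetOne's profit: π = (p_{NetOne} − 7)(298 − 2p_{NetOne} + p_{LinkUp}).
∂π/∂p_{NetOne} = 312 − 4p_{NetOne} + p_{LinkUp} = 0 ⇒ p_{NetOne} = 78 + 0.25p_{LinkUp}.
The reaction-function slope is 0.25, so a 12-unit rise in p_{LinkUp} moves p_{NetOne} by 0.25 × 12 = 3. NetOne's best response rises — the actions are strategic complements.

3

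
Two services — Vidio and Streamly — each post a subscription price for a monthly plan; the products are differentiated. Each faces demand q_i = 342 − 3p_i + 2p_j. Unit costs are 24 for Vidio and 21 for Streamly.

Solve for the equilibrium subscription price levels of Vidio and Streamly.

102.9375, 101.8125

Vidio's profit: π = (p_{Vidio} − 24)(342 − 3p_{Vidio} + 2p_{Streamly}).
∂π/∂p_{Vidio} = 414 − 6p_{Vidio} + 2p_{Streamly} = 0 ⇒ p_{Vidio} = 69 + (1/3)p_{Streamly}.
Similarly p_{Streamly} = 67.5 + (1/3)p_{Vidio}.
Plugging p_{Streamly} into Vidio's best response: p_{Vidio} = 69 + (1/3)(67.5 + (1/3)p_{Vidio}) ⇒ (8/9)p_{Vidio} = 91.5, so p_{Vidio} = 102.9375.
Then p_{Streamly} = 67.5 + (1/3)·102.9375 = 101.8125.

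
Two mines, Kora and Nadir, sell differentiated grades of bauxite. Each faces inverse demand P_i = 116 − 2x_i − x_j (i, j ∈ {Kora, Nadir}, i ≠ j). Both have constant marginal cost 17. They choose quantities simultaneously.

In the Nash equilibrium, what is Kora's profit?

Mine Kora's profit: π = x_{Kora}(116 − 2x_{Kora} − x_{Nadir}) − 17x_{Kora}.
∂π/∂x_{Kora} = 99 − 4x_{Kora} − x_{Nadir} = 0 ⇒ x_{Kora} = 24.75 − 0.25x_{Nadir}.
Setting x_{Kora} = x_{Nadir} in the reaction function: x_{Kora} = 24.75 − 0.25x_{Kora}, so x_{Kora} = 24.75 / 1.25 = 19.8.
P_{Kora} = 116 − 2·19.8 − 19.8 = 56.6.
Profit = (56.6 − 17)·19.8 = 784.08.

784.08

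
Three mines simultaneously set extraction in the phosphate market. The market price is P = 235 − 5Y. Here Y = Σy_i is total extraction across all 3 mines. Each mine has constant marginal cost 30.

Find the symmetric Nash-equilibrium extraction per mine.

10.25

A representative mine's profit is π_i = y_i(235 − 5Y) − 30y_i, with Y = y_i + Σ_{j≠i} y_j.
First-order condition: 205 − 10y_i − 5Σ_{j≠i} y_j = 0.
In a symmetric equilibrium every mine chooses the same y, so Σ_{j≠i} y_j = 2y. The condition becomes 205 − 20y = 0, giving y = 205/20 = 10.25.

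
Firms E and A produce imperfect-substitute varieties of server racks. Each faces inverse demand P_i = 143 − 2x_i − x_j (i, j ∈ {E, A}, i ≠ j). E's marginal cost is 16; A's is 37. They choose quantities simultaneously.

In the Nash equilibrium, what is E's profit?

Firm E's profit: π = x_E(143 − 2x_E − x_A) − 16x_E.
∂π/∂x_E = 127 − 4x_E − x_A = 0 ⇒ x_E = 31.75 − 0.25x_A.
Similarly x_A = 26.5 − 0.25x_E.
Substituting the second reaction function into the first: x_E = 31.75 − 0.25(26.5 − 0.25x_E), which gives 0.9375x_E = 25.125 ⇒ x_E = 26.8.
Then x_A = 26.5 − 0.25·26.8 = 19.8.
P_E = 143 − 2·26.8 − 19.8 = 69.6.
Profit = (69.6 − 16)·26.8 = 1436.48.

1436.48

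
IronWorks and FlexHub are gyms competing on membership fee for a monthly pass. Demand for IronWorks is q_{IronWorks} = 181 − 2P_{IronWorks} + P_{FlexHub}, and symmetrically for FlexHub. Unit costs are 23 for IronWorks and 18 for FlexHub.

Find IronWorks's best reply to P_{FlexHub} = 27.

IronWorks's profit: π = (P_{IronWorks} − 23)(181 − 2P_{IronWorks} + P_{FlexHub}).
∂π/∂P_{IronWorks} = 227 − 4P_{IronWorks} + P_{FlexHub} = 0 ⇒ P_{IronWorks} = 56.75 + 0.25P_{FlexHub}.
At P_{FlexHub} = 27: P_{IronWorks} = 56.75 + 0.25·27 = 63.5.

63.5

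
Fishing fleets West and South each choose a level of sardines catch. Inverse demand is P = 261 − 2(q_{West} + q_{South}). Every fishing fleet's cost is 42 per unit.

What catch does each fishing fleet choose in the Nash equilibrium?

36.5

Fishing fleet West's profit: π = q_{West}(261 − 2(q_{West} + q_{South})) − 42q_{West}.
∂π/∂q_{West} = 219 − 4q_{West} − 2q_{South} = 0, so q_{West} = 54.75 − 0.5q_{South}.
The game is symmetric, so in equilibrium q_{South} = q_{West}: the reaction function gives 1.5q_{West} = 54.75, hence q_{West} = 36.5.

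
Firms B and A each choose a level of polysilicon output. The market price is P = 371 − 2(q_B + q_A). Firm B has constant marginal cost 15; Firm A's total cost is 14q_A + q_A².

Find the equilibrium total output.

Firm B's profit: π = q_B(371 − 2(q_B + q_A)) − 15q_B.
∂π/∂q_B = 356 − 4q_B − 2q_A = 0, so q_B = 89 − 0.5q_A.
For A: ∂π/∂q_A = 357 − 6q_A − 2q_B = 0 ⇒ q_A = 59.5 − (1/3)q_B.
Plugging q_A into B's best response: q_B = 89 − 0.5(59.5 − (1/3)q_B) ⇒ (5/6)q_B = 59.25, so q_B = 71.1.
Then q_A = 59.5 − (1/3)·71.1 = 35.8.
Total output: 71.1 + 35.8 = 106.9.

106.9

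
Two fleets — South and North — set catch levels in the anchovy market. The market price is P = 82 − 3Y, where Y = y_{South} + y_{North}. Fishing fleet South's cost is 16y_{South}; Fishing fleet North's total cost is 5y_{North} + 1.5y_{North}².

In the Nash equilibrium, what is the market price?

Fishing fleet South's profit: π = y_{South}(82 − 3(y_{South} + y_{North})) − 16y_{South}.
∂π/∂y_{South} = 66 − 6y_{South} − 3y_{North} = 0, so y_{South} = 11 − 0.5y_{North}.
For North: ∂π/∂y_{North} = 77 − 9y_{North} − 3y_{South} = 0 ⇒ y_{North} = 77/9 − (1/3)y_{South}.
Substituting the second reaction function into the first: y_{South} = 11 − 0.5(77/9 − (1/3)y_{South}), which gives (5/6)y_{South} = 121/18 ⇒ y_{South} = 121/15.
Then y_{North} = 77/9 − (1/3)·(121/15) = 88/15.
Equilibrium price: P = 82 − 3·(209/15) = 40.2.

40.2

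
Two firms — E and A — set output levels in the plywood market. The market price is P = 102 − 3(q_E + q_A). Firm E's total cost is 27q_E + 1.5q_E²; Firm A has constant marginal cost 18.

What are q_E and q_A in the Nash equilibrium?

Firm E's profit: π = q_E(102 − 3(q_E + q_A)) − 27q_E − 1.5q_E².
∂π/∂q_E = 75 − 9q_E − 3q_A = 0, so q_E = 25/3 − (1/3)q_A.
For A: ∂π/∂q_A = 84 − 6q_A − 3q_E = 0 ⇒ q_A = 14 − 0.5q_E.
Substituting the second reaction function into the first: q_E = 25/3 − (1/3)(14 − 0.5q_E), which gives (5/6)q_E = 11/3 ⇒ q_E = 4.4.
Then q_A = 14 − 0.5·4.4 = 11.8.

4.4, 11.8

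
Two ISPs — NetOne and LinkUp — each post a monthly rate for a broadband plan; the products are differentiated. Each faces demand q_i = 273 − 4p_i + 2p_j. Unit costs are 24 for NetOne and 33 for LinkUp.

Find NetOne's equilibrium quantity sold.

154.8

NetOne's profit: π = (p_{NetOne} − 24)(273 − 4p_{NetOne} + 2p_{LinkUp}).
∂π/∂p_{NetOne} = 369 − 8p_{NetOne} + 2p_{LinkUp} = 0 ⇒ p_{NetOne} = 46.125 + 0.25p_{LinkUp}.
Similarly p_{LinkUp} = 50.625 + 0.25p_{NetOne}.
Plugging p_{LinkUp} into NetOne's best response: p_{NetOne} = 46.125 + 0.25(50.625 + 0.25p_{NetOne}) ⇒ 0.9375p_{NetOne} = 1881/32, so p_{NetOne} = 62.7.
Then p_{LinkUp} = 50.625 + 0.25·62.7 = 66.3.
q_{NetOne} = 273 − 4·62.7 + 2·66.3 = 154.8.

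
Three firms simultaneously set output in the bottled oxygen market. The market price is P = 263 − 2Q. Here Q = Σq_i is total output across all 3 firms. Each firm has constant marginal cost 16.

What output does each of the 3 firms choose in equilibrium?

30.875

A representative firm's profit is π_i = q_i(263 − 2Q) − 16q_i, with Q = q_i + Σ_{j≠i} q_j.
First-order condition: 247 − 4q_i − 2Σ_{j≠i} q_j = 0.
With identical firms, set every q_j = q: then 247 − 4q − 4q = 0, i.e. q = 247/8 = 30.875.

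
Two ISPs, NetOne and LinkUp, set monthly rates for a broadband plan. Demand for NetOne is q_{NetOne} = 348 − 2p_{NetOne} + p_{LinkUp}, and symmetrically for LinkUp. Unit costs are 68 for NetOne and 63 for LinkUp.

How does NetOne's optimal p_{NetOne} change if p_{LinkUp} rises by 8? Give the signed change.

NetOne's profit: π = (p_{NetOne} − 68)(348 − 2p_{NetOne} + p_{LinkUp}).
∂π/∂p_{NetOne} = 484 − 4p_{NetOne} + p_{LinkUp} = 0 ⇒ p_{NetOne} = 121 + 0.25p_{LinkUp}.
The reaction-function slope is 0.25, so an 8-unit rise in p_{LinkUp} moves p_{NetOne} by 0.25 × 8 = 2. NetOne's best response rises — the actions are strategic complements.

2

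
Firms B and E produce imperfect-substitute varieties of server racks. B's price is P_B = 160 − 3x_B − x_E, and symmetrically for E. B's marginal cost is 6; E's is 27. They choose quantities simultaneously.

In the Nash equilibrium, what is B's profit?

1532.28

Firm B's profit: π = x_B(160 − 3x_B − x_E) − 6x_B.
∂π/∂x_B = 154 − 6x_B − x_E = 0 ⇒ x_B = 77/3 − (1/6)x_E.
Similarly x_E = 133/6 − (1/6)x_B.
Substituting the second reaction function into the first: x_B = 77/3 − (1/6)(133/6 − (1/6)x_B), which gives (35/36)x_B = 791/36 ⇒ x_B = 22.6.
Then x_E = 133/6 − (1/6)·22.6 = 18.4.
P_B = 160 − 3·22.6 − 18.4 = 73.8.
Profit = (73.8 − 6)·22.6 = 1532.28.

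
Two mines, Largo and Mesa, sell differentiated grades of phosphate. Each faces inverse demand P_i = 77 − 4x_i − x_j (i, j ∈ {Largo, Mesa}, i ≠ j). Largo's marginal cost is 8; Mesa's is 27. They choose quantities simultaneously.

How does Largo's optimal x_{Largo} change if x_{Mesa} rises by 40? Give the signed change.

-5

Mine Largo's profit: π = x_{Largo}(77 − 4x_{Largo} − x_{Mesa}) − 8x_{Largo}.
∂π/∂x_{Largo} = 69 − 8x_{Largo} − x_{Mesa} = 0 ⇒ x_{Largo} = 8.625 − 0.125x_{Mesa}.
The reaction-function slope is −0.125, so a 40-unit rise in x_{Mesa} moves x_{Largo} by −0.125 × 40 = −5. Largo's best response falls — the actions are strategic substitutes.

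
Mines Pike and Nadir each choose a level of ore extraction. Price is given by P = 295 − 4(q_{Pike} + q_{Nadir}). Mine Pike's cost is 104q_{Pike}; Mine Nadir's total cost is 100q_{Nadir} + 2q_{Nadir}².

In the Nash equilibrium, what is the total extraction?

28.85

Mine Pike's profit: π = q_{Pike}(295 − 4(q_{Pike} + q_{Nadir})) − 104q_{Pike}.
∂π/∂q_{Pike} = 191 − 8q_{Pike} − 4q_{Nadir} = 0, so q_{Pike} = 23.875 − 0.5q_{Nadir}.
For Nadir: ∂π/∂q_{Nadir} = 195 − 12q_{Nadir} − 4q_{Pike} = 0 ⇒ q_{Nadir} = 16.25 − (1/3)q_{Pike}.
Substituting the second reaction function into the first: q_{Pike} = 23.875 − 0.5(16.25 − (1/3)q_{Pike}), which gives (5/6)q_{Pike} = 15.75 ⇒ q_{Pike} = 18.9.
Then q_{Nadir} = 16.25 − (1/3)·18.9 = 9.95.
Total extraction: 18.9 + 9.95 = 28.85.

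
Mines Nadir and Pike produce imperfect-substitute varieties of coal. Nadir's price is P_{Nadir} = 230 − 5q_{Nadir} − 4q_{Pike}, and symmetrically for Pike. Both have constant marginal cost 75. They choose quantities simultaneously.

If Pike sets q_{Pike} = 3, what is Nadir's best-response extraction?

14.3

Mine Nadir's profit: π = q_{Nadir}(230 − 5q_{Nadir} − 4q_{Pike}) − 75q_{Nadir}.
∂π/∂q_{Nadir} = 155 − 10q_{Nadir} − 4q_{Pike} = 0 ⇒ q_{Nadir} = 15.5 − 0.4q_{Pike}.
At q_{Pike} = 3: q_{Nadir} = 15.5 − 0.4·3 = 14.3.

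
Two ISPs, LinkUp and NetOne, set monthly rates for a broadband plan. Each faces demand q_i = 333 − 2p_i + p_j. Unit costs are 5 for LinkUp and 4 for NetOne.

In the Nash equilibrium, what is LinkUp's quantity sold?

LinkUp's profit: π = (p_{LinkUp} − 5)(333 − 2p_{LinkUp} + p_{NetOne}).
∂π/∂p_{LinkUp} = 343 − 4p_{LinkUp} + p_{NetOne} = 0 ⇒ p_{LinkUp} = 85.75 + 0.25p_{NetOne}.
Similarly p_{NetOne} = 85.25 + 0.25p_{LinkUp}.
Substituting the second reaction function into the first: p_{LinkUp} = 85.75 + 0.25(85.25 + 0.25p_{LinkUp}), which gives 0.9375p_{LinkUp} = 107.0625 ⇒ p_{LinkUp} = 114.2.
Then p_{NetOne} = 85.25 + 0.25·114.2 = 113.8.
q_{LinkUp} = 333 − 2·114.2 + 113.8 = 218.4.

218.4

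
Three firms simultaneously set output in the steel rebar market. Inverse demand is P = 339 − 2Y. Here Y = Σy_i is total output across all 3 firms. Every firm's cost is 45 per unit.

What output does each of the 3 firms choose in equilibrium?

36.75

A representative firm's profit is π_i = y_i(339 − 2Y) − 45y_i, with Y = y_i + Σ_{j≠i} y_j.
First-order condition: 294 − 4y_i − 2Σ_{j≠i} y_j = 0.
Imposing symmetry (y_j = y for all j) turns Σ_{j≠i} y_j into 2y, so 294 = 8y and y = 36.75.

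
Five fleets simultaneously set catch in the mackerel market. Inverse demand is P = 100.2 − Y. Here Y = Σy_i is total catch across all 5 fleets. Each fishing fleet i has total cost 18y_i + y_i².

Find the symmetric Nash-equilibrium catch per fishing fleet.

10.275

A representative fishing fleet's profit is π_i = y_i(100.2 − Y) − 18y_i − y_i², with Y = y_i + Σ_{j≠i} y_j.
First-order condition: 82.2 − 4y_i − Σ_{j≠i} y_j = 0.
In a symmetric equilibrium every fishing fleet chooses the same y, so Σ_{j≠i} y_j = 4y. The condition becomes 82.2 − 8y = 0, giving y = 82.2/8 = 10.275.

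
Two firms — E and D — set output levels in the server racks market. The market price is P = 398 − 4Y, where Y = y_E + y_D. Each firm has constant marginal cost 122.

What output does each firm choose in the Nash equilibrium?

23

Firm E's profit: π = y_E(398 − 4(y_E + y_D)) − 122y_E.
∂π/∂y_E = 276 − 8y_E − 4y_D = 0, so y_E = 34.5 − 0.5y_D.
By symmetry y_D = y_E; substituting into the reaction function, 1.5y_E = 34.5 and y_E = 23.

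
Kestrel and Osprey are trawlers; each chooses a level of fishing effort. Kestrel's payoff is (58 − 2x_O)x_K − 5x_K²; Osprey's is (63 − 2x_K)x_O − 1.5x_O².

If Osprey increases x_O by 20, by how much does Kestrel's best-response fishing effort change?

-4

Expanding Kestrel's payoff: 58x_K − 2x_Ox_K − 5x_K².
∂π/∂x_K = 58 − 2x_O − 10x_K = 0, so x_K = 5.8 − 0.2x_O.
The reaction-function slope is −0.2, so a 20-unit rise in x_O moves x_K by −0.2 × 20 = −4. Kestrel's best response falls — the actions are strategic substitutes.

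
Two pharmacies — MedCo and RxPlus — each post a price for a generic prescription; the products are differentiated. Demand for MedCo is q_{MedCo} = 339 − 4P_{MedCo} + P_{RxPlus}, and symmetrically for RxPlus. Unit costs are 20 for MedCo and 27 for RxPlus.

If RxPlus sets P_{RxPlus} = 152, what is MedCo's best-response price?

MedCo's profit: π = (P_{MedCo} − 20)(339 − 4P_{MedCo} + P_{RxPlus}).
∂π/∂P_{MedCo} = 419 − 8P_{MedCo} + P_{RxPlus} = 0 ⇒ P_{MedCo} = 52.375 + 0.125P_{RxPlus}.
At P_{RxPlus} = 152: P_{MedCo} = 52.375 + 0.125·152 = 71.375.

71.375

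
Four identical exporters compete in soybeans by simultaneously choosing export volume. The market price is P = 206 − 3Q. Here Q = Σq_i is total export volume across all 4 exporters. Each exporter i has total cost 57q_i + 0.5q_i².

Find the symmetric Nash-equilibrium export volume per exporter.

A representative exporter's profit is π_i = q_i(206 − 3Q) − 57q_i − 0.5q_i², with Q = q_i + Σ_{j≠i} q_j.
First-order condition: 149 − 7q_i − 3Σ_{j≠i} q_j = 0.
With identical exporters, set every q_j = q: then 149 − 7q − 9q = 0, i.e. q = 149/16 = 9.3125.

9.3125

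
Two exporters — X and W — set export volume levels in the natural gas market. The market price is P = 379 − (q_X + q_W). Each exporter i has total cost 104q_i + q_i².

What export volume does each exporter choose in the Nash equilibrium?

Exporter X's profit: π = q_X(379 − (q_X + q_W)) − 104q_X − q_X².
∂π/∂q_X = 275 − 4q_X − q_W = 0, so q_X = 68.75 − 0.25q_W.
Setting q_X = q_W in the reaction function: q_X = 68.75 − 0.25q_X, so q_X = 68.75 / 1.25 = 55.

55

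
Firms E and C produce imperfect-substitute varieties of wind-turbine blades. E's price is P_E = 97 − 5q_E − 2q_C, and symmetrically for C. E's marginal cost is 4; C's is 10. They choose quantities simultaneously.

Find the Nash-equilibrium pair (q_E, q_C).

Firm E's profit: π = q_E(97 − 5q_E − 2q_C) − 4q_E.
∂π/∂q_E = 93 − 10q_E − 2q_C = 0 ⇒ q_E = 9.3 − 0.2q_C.
Similarly q_C = 8.7 − 0.2q_E.
Solving the two reaction functions simultaneously: (1 − (−0.2)(−0.2))q_E = 9.3 − 0.2·8.7, so 0.96q_E = 7.56 and q_E = 7.875.
Then q_C = 8.7 − 0.2·7.875 = 7.125.

7.875, 7.125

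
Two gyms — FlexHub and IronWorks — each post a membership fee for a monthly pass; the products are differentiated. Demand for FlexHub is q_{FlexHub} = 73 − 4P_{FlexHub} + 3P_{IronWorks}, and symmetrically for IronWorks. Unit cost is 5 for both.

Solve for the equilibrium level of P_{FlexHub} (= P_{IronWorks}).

FlexHub's profit: π = (P_{FlexHub} − 5)(73 − 4P_{FlexHub} + 3P_{IronWorks}).
∂π/∂P_{FlexHub} = 93 − 8P_{FlexHub} + 3P_{IronWorks} = 0 ⇒ P_{FlexHub} = 11.625 + 0.375P_{IronWorks}.
The game is symmetric, so in equilibrium P_{IronWorks} = P_{FlexHub}: the reaction function gives 0.625P_{FlexHub} = 11.625, hence P_{FlexHub} = 18.6.

18.6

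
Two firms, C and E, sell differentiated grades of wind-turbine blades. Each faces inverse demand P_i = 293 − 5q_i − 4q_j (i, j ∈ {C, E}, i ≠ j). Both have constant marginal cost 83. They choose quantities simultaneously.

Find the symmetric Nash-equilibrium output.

Firm C's profit: π = q_C(293 − 5q_C − 4q_E) − 83q_C.
∂π/∂q_C = 210 − 10q_C − 4q_E = 0 ⇒ q_C = 21 − 0.4q_E.
Setting q_C = q_E in the reaction function: q_C = 21 − 0.4q_C, so q_C = 21 / 1.4 = 15.

15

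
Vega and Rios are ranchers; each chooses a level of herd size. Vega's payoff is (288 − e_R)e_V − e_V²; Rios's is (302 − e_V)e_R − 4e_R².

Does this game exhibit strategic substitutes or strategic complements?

strategic substitutes

Expanding Vega's payoff: 288e_V − e_Re_V − e_V².
∂π/∂e_V = 288 − e_R − 2e_V = 0, so e_V = 144 − 0.5e_R.
The best-response slope de_V/de_R = −0.5 < 0: the reaction function is downward-sloping, so the choices are strategic substitutes.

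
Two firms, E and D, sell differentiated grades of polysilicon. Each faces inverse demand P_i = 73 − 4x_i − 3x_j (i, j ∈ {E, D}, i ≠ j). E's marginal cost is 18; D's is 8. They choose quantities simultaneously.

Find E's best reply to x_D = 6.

Firm E's profit: π = x_E(73 − 4x_E − 3x_D) − 18x_E.
∂π/∂x_E = 55 − 8x_E − 3x_D = 0 ⇒ x_E = 6.875 − 0.375x_D.
At x_D = 6: x_E = 6.875 − 0.375·6 = 4.625.

4.625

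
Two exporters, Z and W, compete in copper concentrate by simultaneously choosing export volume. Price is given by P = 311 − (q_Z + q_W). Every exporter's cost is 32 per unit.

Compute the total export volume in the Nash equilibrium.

186

Exporter Z's profit: π = q_Z(311 − (q_Z + q_W)) − 32q_Z.
∂π/∂q_Z = 279 − 2q_Z − q_W = 0, so q_Z = 139.5 − 0.5q_W.
By symmetry q_W = q_Z; substituting into the reaction function, 1.5q_Z = 139.5 and q_Z = 93.
Total export volume: 93 + 93 = 186.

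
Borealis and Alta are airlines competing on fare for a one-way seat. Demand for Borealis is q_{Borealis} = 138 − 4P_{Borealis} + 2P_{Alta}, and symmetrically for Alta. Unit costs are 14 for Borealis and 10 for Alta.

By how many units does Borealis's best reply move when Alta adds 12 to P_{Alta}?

Borealis's profit: π = (P_{Borealis} − 14)(138 − 4P_{Borealis} + 2P_{Alta}).
∂π/∂P_{Borealis} = 194 − 8P_{Borealis} + 2P_{Alta} = 0 ⇒ P_{Borealis} = 24.25 + 0.25P_{Alta}.
The reaction-function slope is 0.25, so a 12-unit rise in P_{Alta} moves P_{Borealis} by 0.25 × 12 = 3. Borealis's best response rises — the actions are strategic complements.

3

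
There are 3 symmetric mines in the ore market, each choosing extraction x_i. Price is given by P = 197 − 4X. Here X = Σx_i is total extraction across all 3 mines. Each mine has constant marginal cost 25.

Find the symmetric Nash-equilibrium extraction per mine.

10.75

A representative mine's profit is π_i = x_i(197 − 4X) − 25x_i, with X = x_i + Σ_{j≠i} x_j.
First-order condition: 172 − 8x_i − 4Σ_{j≠i} x_j = 0.
With identical mines, set every x_j = x: then 172 − 8x − 8x = 0, i.e. x = 172/16 = 10.75.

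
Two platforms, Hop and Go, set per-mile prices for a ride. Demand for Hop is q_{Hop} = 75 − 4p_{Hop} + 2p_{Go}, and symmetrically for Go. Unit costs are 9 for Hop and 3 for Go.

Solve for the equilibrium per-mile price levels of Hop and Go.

17.7, 15.3

Hop's profit: π = (p_{Hop} − 9)(75 − 4p_{Hop} + 2p_{Go}).
∂π/∂p_{Hop} = 111 − 8p_{Hop} + 2p_{Go} = 0 ⇒ p_{Hop} = 13.875 + 0.25p_{Go}.
Similarly p_{Go} = 10.875 + 0.25p_{Hop}.
Plugging p_{Go} into Hop's best response: p_{Hop} = 13.875 + 0.25(10.875 + 0.25p_{Hop}) ⇒ 0.9375p_{Hop} = 531/32, so p_{Hop} = 17.7.
Then p_{Go} = 10.875 + 0.25·17.7 = 15.3.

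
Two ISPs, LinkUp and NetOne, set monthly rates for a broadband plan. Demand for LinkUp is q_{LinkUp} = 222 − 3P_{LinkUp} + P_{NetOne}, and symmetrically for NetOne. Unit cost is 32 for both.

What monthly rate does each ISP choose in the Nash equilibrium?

63.6

LinkUp's profit: π = (P_{LinkUp} − 32)(222 − 3P_{LinkUp} + P_{NetOne}).
∂π/∂P_{LinkUp} = 318 − 6P_{LinkUp} + P_{NetOne} = 0 ⇒ P_{LinkUp} = 53 + (1/6)P_{NetOne}.
By symmetry P_{NetOne} = P_{LinkUp}; substituting into the reaction function, (5/6)P_{LinkUp} = 53 and P_{LinkUp} = 63.6.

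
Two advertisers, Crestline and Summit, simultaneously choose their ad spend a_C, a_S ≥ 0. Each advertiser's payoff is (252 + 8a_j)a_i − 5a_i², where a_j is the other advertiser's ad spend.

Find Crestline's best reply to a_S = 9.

32.4

Crestline's payoff is (252 + 8a_S)a_C − 5a_C².
∂π/∂a_C = 252 + 8a_S − 10a_C = 0, so a_C = 25.2 + 0.8a_S.
At a_S = 9: a_C = 25.2 + 0.8·9 = 32.4.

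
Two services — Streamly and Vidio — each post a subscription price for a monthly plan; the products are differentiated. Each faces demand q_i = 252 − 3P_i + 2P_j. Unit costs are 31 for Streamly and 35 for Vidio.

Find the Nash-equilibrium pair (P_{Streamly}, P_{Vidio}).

Streamly's profit: π = (P_{Streamly} − 31)(252 − 3P_{Streamly} + 2P_{Vidio}).
∂π/∂P_{Streamly} = 345 − 6P_{Streamly} + 2P_{Vidio} = 0 ⇒ P_{Streamly} = 57.5 + (1/3)P_{Vidio}.
Similarly P_{Vidio} = 59.5 + (1/3)P_{Streamly}.
Plugging P_{Vidio} into Streamly's best response: P_{Streamly} = 57.5 + (1/3)(59.5 + (1/3)P_{Streamly}) ⇒ (8/9)P_{Streamly} = 232/3, so P_{Streamly} = 87.
Then P_{Vidio} = 59.5 + (1/3)·87 = 88.5.

87, 88.5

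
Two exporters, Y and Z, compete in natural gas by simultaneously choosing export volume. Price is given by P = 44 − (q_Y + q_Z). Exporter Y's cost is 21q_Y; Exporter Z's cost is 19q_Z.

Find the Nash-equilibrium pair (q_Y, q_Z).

7, 9

Exporter Y's profit: π = q_Y(44 − (q_Y + q_Z)) − 21q_Y.
∂π/∂q_Y = 23 − 2q_Y − q_Z = 0, so q_Y = 11.5 − 0.5q_Z.
By the same steps for Z: q_Z = 12.5 − 0.5q_Y.
Plugging q_Z into Y's best response: q_Y = 11.5 − 0.5(12.5 − 0.5q_Y) ⇒ 0.75q_Y = 5.25, so q_Y = 7.
Then q_Z = 12.5 − 0.5·7 = 9.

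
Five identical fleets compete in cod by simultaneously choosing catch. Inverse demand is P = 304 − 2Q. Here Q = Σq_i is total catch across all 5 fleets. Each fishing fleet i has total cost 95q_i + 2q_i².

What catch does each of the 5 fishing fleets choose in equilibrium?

A representative fishing fleet's profit is π_i = q_i(304 − 2Q) − 95q_i − 2q_i², with Q = q_i + Σ_{j≠i} q_j.
First-order condition: 209 − 8q_i − 2Σ_{j≠i} q_j = 0.
In a symmetric equilibrium every fishing fleet chooses the same q, so Σ_{j≠i} q_j = 4q. The condition becomes 209 − 16q = 0, giving q = 209/16 = 13.0625.

13.0625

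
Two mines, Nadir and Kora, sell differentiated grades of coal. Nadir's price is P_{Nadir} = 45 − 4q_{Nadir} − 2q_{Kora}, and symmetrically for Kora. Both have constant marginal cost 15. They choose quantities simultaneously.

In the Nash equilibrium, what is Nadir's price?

27

Mine Nadir's profit: π = q_{Nadir}(45 − 4q_{Nadir} − 2q_{Kora}) − 15q_{Nadir}.
∂π/∂q_{Nadir} = 30 − 8q_{Nadir} − 2q_{Kora} = 0 ⇒ q_{Nadir} = 3.75 − 0.25q_{Kora}.
By symmetry q_{Kora} = q_{Nadir}; substituting into the reaction function, 1.25q_{Nadir} = 3.75 and q_{Nadir} = 3.
P_{Nadir} = 45 − 4·3 − 2·3 = 27.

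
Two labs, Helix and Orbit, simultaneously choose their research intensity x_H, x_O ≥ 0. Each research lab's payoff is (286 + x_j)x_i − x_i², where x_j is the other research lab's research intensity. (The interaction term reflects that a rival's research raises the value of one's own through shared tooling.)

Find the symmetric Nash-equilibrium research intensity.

286

Helix's payoff is (286 + x_O)x_H − x_H².
∂π/∂x_H = 286 + x_O − 2x_H = 0, so x_H = 143 + 0.5x_O.
By symmetry x_O = x_H; substituting into the reaction function, 0.5x_H = 143 and x_H = 286.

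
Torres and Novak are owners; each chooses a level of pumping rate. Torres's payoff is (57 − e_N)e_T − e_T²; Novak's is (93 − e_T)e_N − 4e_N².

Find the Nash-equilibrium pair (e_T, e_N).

Expanding Torres's payoff: 57e_T − e_Ne_T − e_T².
∂π/∂e_T = 57 − e_N − 2e_T = 0, so e_T = 28.5 − 0.5e_N.
Likewise for Novak: e_N = 11.625 − 0.125e_T.
Substituting the second reaction function into the first: e_T = 28.5 − 0.5(11.625 − 0.125e_T), which gives 0.9375e_T = 22.6875 ⇒ e_T = 24.2.
Then e_N = 11.625 − 0.125·24.2 = 8.6.

24.2, 8.6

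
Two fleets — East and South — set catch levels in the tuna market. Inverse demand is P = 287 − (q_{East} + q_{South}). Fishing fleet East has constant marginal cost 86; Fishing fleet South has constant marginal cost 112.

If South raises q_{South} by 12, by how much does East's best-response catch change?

Fishing fleet East's profit: π = q_{East}(287 − (q_{East} + q_{South})) − 86q_{East}.
∂π/∂q_{East} = 201 − 2q_{East} − q_{South} = 0, so q_{East} = 100.5 − 0.5q_{South}.
The reaction-function slope is −0.5, so a 12-unit rise in q_{South} moves q_{East} by −0.5 × 12 = −6. East's best response falls — the actions are strategic substitutes.

-6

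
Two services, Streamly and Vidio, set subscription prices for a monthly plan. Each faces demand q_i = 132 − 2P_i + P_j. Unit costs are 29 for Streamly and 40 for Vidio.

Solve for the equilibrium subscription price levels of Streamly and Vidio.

64.8, 69.2

Streamly's profit: π = (P_{Streamly} − 29)(132 − 2P_{Streamly} + P_{Vidio}).
∂π/∂P_{Streamly} = 190 − 4P_{Streamly} + P_{Vidio} = 0 ⇒ P_{Streamly} = 47.5 + 0.25P_{Vidio}.
Similarly P_{Vidio} = 53 + 0.25P_{Streamly}.
Solving the two reaction functions simultaneously: (1 − (0.25)(0.25))P_{Streamly} = 47.5 + 0.25·53, so 0.9375P_{Streamly} = 60.75 and P_{Streamly} = 64.8.
Then P_{Vidio} = 53 + 0.25·64.8 = 69.2.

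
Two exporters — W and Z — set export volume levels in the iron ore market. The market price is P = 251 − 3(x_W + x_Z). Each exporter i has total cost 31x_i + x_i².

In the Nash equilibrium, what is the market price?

131

Exporter W's profit: π = x_W(251 − 3(x_W + x_Z)) − 31x_W − x_W².
∂π/∂x_W = 220 − 8x_W − 3x_Z = 0, so x_W = 27.5 − 0.375x_Z.
The game is symmetric, so in equilibrium x_Z = x_W: the reaction function gives 1.375x_W = 27.5, hence x_W = 20.
Equilibrium price: P = 251 − 3·40 = 131.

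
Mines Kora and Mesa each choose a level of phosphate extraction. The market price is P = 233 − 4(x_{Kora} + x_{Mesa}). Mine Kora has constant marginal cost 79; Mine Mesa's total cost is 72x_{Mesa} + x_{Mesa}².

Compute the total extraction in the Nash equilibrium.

24.5

Mine Kora's profit: π = x_{Kora}(233 − 4(x_{Kora} + x_{Mesa})) − 79x_{Kora}.
∂π/∂x_{Kora} = 154 − 8x_{Kora} − 4x_{Mesa} = 0, so x_{Kora} = 19.25 − 0.5x_{Mesa}.
For Mesa: ∂π/∂x_{Mesa} = 161 − 10x_{Mesa} − 4x_{Kora} = 0 ⇒ x_{Mesa} = 16.1 − 0.4x_{Kora}.
Plugging x_{Mesa} into Kora's best response: x_{Kora} = 19.25 − 0.5(16.1 − 0.4x_{Kora}) ⇒ 0.8x_{Kora} = 11.2, so x_{Kora} = 14.
Then x_{Mesa} = 16.1 − 0.4·14 = 10.5.
Total extraction: 14 + 10.5 = 24.5.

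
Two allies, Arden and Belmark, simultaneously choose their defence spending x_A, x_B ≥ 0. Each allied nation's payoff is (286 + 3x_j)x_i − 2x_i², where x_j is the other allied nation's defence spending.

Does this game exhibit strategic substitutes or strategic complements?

Arden's payoff is (286 + 3x_B)x_A − 2x_A².
∂π/∂x_A = 286 + 3x_B − 4x_A = 0, so x_A = 71.5 + 0.75x_B.
The best-response slope dx_A/dx_B = 0.75 > 0: the reaction function is upward-sloping, so the choices are strategic complements.

strategic complements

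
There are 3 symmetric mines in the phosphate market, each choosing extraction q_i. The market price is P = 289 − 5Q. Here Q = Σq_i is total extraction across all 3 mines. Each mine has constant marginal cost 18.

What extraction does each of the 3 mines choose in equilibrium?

13.55

A representative mine's profit is π_i = q_i(289 − 5Q) − 18q_i, with Q = q_i + Σ_{j≠i} q_j.
First-order condition: 271 − 10q_i − 5Σ_{j≠i} q_j = 0.
With identical mines, set every q_j = q: then 271 − 10q − 10q = 0, i.e. q = 271/20 = 13.55.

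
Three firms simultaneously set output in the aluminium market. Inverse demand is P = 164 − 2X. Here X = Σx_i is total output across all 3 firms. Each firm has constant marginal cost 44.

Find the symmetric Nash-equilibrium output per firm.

15

A representative firm's profit is π_i = x_i(164 − 2X) − 44x_i, with X = x_i + Σ_{j≠i} x_j.
First-order condition: 120 − 4x_i − 2Σ_{j≠i} x_j = 0.
In a symmetric equilibrium every firm chooses the same x, so Σ_{j≠i} x_j = 2x. The condition becomes 120 − 8x = 0, giving x = 120/8 = 15.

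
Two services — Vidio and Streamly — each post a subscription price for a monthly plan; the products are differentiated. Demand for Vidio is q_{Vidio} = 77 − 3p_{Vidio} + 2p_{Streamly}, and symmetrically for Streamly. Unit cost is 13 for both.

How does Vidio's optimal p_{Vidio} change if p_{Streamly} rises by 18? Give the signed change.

6

Vidio's profit: π = (p_{Vidio} − 13)(77 − 3p_{Vidio} + 2p_{Streamly}).
∂π/∂p_{Vidio} = 116 − 6p_{Vidio} + 2p_{Streamly} = 0 ⇒ p_{Vidio} = 58/3 + (1/3)p_{Streamly}.
The reaction-function slope is 1/3, so an 18-unit rise in p_{Streamly} moves p_{Vidio} by 1/3 × 18 = 6. Vidio's best response rises — the actions are strategic complements.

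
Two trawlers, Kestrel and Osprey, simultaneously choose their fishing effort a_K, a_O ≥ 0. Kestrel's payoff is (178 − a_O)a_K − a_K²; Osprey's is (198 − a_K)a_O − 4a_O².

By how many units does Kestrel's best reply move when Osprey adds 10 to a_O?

-5

Expanding Kestrel's payoff: 178a_K − a_Oa_K − a_K².
∂π/∂a_K = 178 − a_O − 2a_K = 0, so a_K = 89 − 0.5a_O.
The reaction-function slope is −0.5, so a 10-unit rise in a_O moves a_K by −0.5 × 10 = −5. Kestrel's best response falls — the actions are strategic substitutes.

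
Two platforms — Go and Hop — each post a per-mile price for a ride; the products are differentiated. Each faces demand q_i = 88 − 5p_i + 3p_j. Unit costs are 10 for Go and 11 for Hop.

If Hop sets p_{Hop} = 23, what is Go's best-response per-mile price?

20.7

Go's profit: π = (p_{Go} − 10)(88 − 5p_{Go} + 3p_{Hop}).
∂π/∂p_{Go} = 138 − 10p_{Go} + 3p_{Hop} = 0 ⇒ p_{Go} = 13.8 + 0.3p_{Hop}.
At p_{Hop} = 23: p_{Go} = 13.8 + 0.3·23 = 20.7.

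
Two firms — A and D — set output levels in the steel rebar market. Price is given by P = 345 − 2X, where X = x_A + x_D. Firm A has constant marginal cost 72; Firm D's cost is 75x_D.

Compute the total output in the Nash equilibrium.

Firm A's profit: π = x_A(345 − 2(x_A + x_D)) − 72x_A.
∂π/∂x_A = 273 − 4x_A − 2x_D = 0, so x_A = 68.25 − 0.5x_D.
By the same steps for D: x_D = 67.5 − 0.5x_A.
Solving the two reaction functions simultaneously: (1 − (−0.5)(−0.5))x_A = 68.25 − 0.5·67.5, so 0.75x_A = 34.5 and x_A = 46.
Then x_D = 67.5 − 0.5·46 = 44.5.
Total output: 46 + 44.5 = 90.5.

90.5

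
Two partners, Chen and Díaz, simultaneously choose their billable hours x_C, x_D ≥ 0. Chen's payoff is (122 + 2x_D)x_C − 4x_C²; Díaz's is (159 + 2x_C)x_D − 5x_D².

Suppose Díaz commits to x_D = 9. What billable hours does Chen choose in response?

17.5

Expanding Chen's payoff: 122x_C + 2x_Dx_C − 4x_C².
∂π/∂x_C = 122 + 2x_D − 8x_C = 0, so x_C = 15.25 + 0.25x_D.
At x_D = 9: x_C = 15.25 + 0.25·9 = 17.5.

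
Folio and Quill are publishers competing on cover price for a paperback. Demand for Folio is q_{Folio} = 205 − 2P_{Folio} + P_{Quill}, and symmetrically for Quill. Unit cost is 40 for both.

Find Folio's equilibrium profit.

Folio's profit: π = (P_{Folio} − 40)(205 − 2P_{Folio} + P_{Quill}).
∂π/∂P_{Folio} = 285 − 4P_{Folio} + P_{Quill} = 0 ⇒ P_{Folio} = 71.25 + 0.25P_{Quill}.
Setting P_{Folio} = P_{Quill} in the reaction function: P_{Folio} = 71.25 + 0.25P_{Folio}, so P_{Folio} = 71.25 / 0.75 = 95.
q_{Folio} = 205 − 2·95 + 95 = 110.
Profit = (95 − 40)·110 = 6050.

6050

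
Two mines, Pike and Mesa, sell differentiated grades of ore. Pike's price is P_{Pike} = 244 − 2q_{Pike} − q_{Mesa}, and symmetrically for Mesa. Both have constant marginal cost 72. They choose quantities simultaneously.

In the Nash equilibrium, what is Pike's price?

Mine Pike's profit: π = q_{Pike}(244 − 2q_{Pike} − q_{Mesa}) − 72q_{Pike}.
∂π/∂q_{Pike} = 172 − 4q_{Pike} − q_{Mesa} = 0 ⇒ q_{Pike} = 43 − 0.25q_{Mesa}.
Setting q_{Pike} = q_{Mesa} in the reaction function: q_{Pike} = 43 − 0.25q_{Pike}, so q_{Pike} = 43 / 1.25 = 34.4.
P_{Pike} = 244 − 2·34.4 − 34.4 = 140.8.

140.8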